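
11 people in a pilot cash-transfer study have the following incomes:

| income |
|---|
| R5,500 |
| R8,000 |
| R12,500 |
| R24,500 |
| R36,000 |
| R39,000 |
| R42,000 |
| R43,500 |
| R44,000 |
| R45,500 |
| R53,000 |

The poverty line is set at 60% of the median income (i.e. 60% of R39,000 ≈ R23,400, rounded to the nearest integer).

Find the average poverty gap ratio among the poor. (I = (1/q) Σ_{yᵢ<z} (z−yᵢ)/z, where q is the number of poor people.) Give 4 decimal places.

Below z: R5,500, R8,000, R12,500 (q = 3 of N = 11).
Relative gaps: 0.7650, 0.6581, 0.4658; sum = 1.888889.
The income-gap ratio divides by q (the poor only): 1.888889 / 3 = 0.6296.

0.6296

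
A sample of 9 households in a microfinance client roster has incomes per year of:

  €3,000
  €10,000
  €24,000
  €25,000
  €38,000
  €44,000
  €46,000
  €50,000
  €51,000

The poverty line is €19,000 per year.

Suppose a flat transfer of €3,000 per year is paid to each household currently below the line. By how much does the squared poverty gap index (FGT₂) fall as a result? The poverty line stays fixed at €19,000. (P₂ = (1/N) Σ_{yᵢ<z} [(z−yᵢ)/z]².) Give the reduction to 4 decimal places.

0.0406

Before: below the line — €3,000, €10,000; squared poverty gap index (FGT₂) = 0.103724.
After the €3,000 transfer: below the line — €6,000, €13,000; squared poverty gap index (FGT₂) = 0.063096.
Reduction = 0.103724 − 0.063096 = 0.0406.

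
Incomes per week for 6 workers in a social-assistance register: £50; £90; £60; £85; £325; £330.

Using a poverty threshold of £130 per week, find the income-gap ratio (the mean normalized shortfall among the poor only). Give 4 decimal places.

Poor units: £50, £60, £85, £90 (q = 4 of N = 6).
Relative gaps: 0.6154, 0.5385, 0.3462, 0.3077; sum = 1.807692.
I averages over the q = 4 poor units only: 1.807692 / 4 = 0.4519.

0.4519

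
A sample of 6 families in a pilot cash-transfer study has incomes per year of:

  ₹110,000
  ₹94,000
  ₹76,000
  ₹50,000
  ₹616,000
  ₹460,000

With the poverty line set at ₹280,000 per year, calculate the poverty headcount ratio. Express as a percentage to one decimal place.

4 of the 6 families have income below ₹280,000.
H = 4/6 = 66.7%.

66.7%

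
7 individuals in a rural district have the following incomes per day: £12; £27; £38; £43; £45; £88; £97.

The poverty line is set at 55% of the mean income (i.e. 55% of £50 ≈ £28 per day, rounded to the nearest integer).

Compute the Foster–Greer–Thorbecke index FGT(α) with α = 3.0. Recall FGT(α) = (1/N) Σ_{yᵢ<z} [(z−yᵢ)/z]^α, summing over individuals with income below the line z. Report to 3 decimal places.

0.027

Incomes under z: £12, £27 (q = 2 of N = 7).
Shortfall ratios: (28−12)/28 = 0.5714; (28−27)/28 = 0.0357.
Raised to α = 3.0: 0.18659; 0.00005.
Sum = 0.186634; FGT(3.0) = 0.186634 / 7 = 0.027.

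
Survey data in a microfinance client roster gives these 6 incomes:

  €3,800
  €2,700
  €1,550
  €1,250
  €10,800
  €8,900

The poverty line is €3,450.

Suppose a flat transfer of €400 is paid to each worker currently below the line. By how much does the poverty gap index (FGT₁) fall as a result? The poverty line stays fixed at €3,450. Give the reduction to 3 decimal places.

0.058

Before: below the line — €1,250, €1,550, €2,700; poverty gap index (FGT₁) = 0.23430.
After the €400 transfer: below the line — €1,650, €1,950, €3,100; poverty gap index (FGT₁) = 0.17633.
Reduction = 0.23430 − 0.17633 = 0.058.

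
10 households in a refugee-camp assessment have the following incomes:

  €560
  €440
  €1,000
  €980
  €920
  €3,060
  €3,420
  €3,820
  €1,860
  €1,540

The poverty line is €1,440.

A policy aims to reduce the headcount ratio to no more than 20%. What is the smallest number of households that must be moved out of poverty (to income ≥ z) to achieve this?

3

Currently q = 5 of N = 10 are below the line (H = 0.500).
A headcount ratio of at most 20% allows at most ⌊0.20 × 10⌋ = 2 poor households.
So at least 5 − 2 = 3 must be lifted.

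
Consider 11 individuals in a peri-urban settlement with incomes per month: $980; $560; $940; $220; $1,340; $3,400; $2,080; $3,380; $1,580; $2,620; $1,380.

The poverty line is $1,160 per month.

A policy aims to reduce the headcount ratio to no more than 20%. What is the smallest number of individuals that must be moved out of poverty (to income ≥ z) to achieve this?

2

Currently q = 4 of N = 11 are below the line (H = 0.364).
A headcount ratio of at most 20% allows at most ⌊0.20 × 11⌋ = 2 poor individuals.
So at least 4 − 2 = 2 must be lifted.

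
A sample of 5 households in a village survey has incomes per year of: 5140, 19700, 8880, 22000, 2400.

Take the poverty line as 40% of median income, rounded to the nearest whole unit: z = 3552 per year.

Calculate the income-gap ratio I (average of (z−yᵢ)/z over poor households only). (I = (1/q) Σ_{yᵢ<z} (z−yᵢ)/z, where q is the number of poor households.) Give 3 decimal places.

0.324

Incomes under z: 2400 (q = 1 of N = 5).
Shortfall ratios (z−y)/z: 0.3243; sum = 0.324324.
I averages over the q = 1 poor units only: 0.324324 / 1 = 0.324.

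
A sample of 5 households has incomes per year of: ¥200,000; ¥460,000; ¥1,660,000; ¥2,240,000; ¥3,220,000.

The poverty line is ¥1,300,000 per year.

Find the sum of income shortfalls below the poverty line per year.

¥1,940,000

Below the line: ¥200,000, ¥460,000 (q = 2 of N = 5).
Individual gaps: 1300000−200000 = 1100000; 1300000−460000 = 840000.
Aggregate gap = ¥1,940,000.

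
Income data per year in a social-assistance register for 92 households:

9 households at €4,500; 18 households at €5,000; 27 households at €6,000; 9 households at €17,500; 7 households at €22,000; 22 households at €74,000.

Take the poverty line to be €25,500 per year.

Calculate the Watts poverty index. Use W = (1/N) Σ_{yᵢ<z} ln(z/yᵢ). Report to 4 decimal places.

0.9612

Below the line: 9×€4,500, 18×€5,000, 27×€6,000, 9×€17,500, 7×€22,000 (q = 70 of N = 92).
Log gaps: ln(25500/4500) = 1.7346 (×9); ln(25500/5000) = 1.6292 (×18); ln(25500/6000) = 1.4469 (×27); ln(25500/17500) = 0.3765 (×9); ln(25500/22000) = 0.1476 (×7).
W = 88.426302 / 92 = 0.9612.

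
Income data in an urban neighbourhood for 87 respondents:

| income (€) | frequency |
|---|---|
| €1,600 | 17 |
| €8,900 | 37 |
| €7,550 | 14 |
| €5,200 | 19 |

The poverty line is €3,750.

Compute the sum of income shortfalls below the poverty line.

Below z: 17×€1,600 (q = 17 of N = 87).
Individual gaps: 17×(3750−1600) = 36550.
Aggregate gap = €36,550.

€36,550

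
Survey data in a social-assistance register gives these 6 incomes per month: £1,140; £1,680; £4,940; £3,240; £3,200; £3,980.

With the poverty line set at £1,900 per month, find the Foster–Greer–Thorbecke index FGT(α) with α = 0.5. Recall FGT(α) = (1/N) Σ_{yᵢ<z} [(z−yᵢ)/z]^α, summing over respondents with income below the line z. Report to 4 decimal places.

Poor units: £1,140, £1,680 (q = 2 of N = 6).
Shortfall ratios: (1900−1140)/1900 = 0.4000; (1900−1680)/1900 = 0.1158.
Raised to α = 0.5: 0.63246; 0.34028.
Sum = 0.972734; FGT(0.5) = 0.972734 / 6 = 0.1621.

0.1621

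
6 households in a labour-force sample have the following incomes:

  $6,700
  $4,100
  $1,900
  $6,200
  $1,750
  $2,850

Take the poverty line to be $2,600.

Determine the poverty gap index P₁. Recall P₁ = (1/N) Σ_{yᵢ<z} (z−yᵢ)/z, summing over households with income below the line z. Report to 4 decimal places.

0.0994

Below z: $1,750, $1,900 (q = 2 of N = 6).
Relative gaps: (2600−1750)/2600 = 0.3269; (2600−1900)/2600 = 0.2692.
Σ = 0.596154. Dividing by the full population N = 6 gives P₁ = 0.0994.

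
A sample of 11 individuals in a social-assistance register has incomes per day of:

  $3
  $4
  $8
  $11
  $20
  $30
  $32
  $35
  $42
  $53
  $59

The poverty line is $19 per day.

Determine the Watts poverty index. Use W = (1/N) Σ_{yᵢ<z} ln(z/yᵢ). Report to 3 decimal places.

0.438

Below the line: $3, $4, $8, $11 (q = 4 of N = 11).
Log shortfalls: ln(19/3) = 1.8458; ln(19/4) = 1.5581; ln(19/8) = 0.8650; ln(19/11) = 0.5465.
W = 4.815512 / 11 = 0.438.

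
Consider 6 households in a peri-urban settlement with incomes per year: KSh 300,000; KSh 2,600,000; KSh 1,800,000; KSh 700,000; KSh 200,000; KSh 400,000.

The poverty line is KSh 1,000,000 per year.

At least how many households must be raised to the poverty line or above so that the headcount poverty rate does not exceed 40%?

Currently q = 4 of N = 6 are below the line (H = 0.667).
A headcount ratio of at most 40% allows at most ⌊0.40 × 6⌋ = 2 poor households.
So at least 4 − 2 = 2 must be lifted.

2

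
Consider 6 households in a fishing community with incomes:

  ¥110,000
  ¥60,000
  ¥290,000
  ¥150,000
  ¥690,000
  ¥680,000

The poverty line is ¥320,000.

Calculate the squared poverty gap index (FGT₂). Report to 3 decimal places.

0.230

Incomes under z: ¥60,000, ¥110,000, ¥150,000, ¥290,000 (q = 4 of N = 6).
Relative gaps: (320000−60000)/320000 = 0.8125; (320000−110000)/320000 = 0.6562; (320000−150000)/320000 = 0.5312; (320000−290000)/320000 = 0.0938.
Squared: 0.6602; 0.4307; 0.2822; 0.0088.
Sum = 1.381836; P₂ = 1.381836 / 6 = 0.230.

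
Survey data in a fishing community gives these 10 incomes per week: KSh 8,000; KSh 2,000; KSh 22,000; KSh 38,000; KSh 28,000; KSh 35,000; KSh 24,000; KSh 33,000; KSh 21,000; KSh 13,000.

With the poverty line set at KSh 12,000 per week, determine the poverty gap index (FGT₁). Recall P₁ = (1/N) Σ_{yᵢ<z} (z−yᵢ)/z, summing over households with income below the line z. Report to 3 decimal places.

0.117

Incomes under z: KSh 2,000, KSh 8,000 (q = 2 of N = 10).
Normalized shortfalls: (12000−2000)/12000 = 0.8333; (12000−8000)/12000 = 0.3333.
Σ = 1.166667. Dividing by the full population N = 10 gives P₁ = 0.117.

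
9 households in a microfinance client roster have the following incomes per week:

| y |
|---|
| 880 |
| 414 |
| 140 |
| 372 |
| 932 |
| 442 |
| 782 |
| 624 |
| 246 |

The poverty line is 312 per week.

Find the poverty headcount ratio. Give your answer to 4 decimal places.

0.2222

2 of the 9 households have income below 312.
H = 2/9 = 0.2222.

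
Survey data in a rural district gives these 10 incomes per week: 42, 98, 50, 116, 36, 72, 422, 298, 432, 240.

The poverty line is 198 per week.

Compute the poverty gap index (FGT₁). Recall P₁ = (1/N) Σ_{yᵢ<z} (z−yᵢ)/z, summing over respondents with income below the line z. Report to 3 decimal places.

Below z: 36, 42, 50, 72, 98, 116 (q = 6 of N = 10).
Gap ratios (z−y)/z: (198−36)/198 = 0.8182; (198−42)/198 = 0.7879; (198−50)/198 = 0.7475; (198−72)/198 = 0.6364; (198−98)/198 = 0.5051; (198−116)/198 = 0.4141.
Sum of shortfalls = 3.909091; P₁ averages over all N: 3.909091 / 10 = 0.391.

0.391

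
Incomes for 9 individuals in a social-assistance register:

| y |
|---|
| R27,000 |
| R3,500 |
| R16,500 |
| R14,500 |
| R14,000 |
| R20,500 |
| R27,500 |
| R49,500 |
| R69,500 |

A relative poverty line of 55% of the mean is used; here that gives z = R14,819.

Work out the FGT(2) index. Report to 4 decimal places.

Below the line: R3,500, R14,000, R14,500 (q = 3 of N = 9).
Shortfall ratios: (14819−3500)/14819 = 0.7638; (14819−14000)/14819 = 0.0553; (14819−14500)/14819 = 0.0215.
Squared: 0.5834; 0.0031; 0.0005.
Sum = 0.586934; P₂ = 0.586934 / 9 = 0.0652.

0.0652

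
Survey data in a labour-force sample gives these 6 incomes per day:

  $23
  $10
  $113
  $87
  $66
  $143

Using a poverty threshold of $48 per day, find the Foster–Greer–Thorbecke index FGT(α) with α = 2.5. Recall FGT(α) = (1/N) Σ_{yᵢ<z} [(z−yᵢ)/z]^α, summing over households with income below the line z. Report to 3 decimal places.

Poor units: $10, $23 (q = 2 of N = 6).
Gap ratios (z−y)/z: (48−10)/48 = 0.7917; (48−23)/48 = 0.5208.
Raised to α = 2.5: 0.55764; 0.19577.
Sum = 0.753413; FGT(2.5) = 0.753413 / 6 = 0.126.

0.126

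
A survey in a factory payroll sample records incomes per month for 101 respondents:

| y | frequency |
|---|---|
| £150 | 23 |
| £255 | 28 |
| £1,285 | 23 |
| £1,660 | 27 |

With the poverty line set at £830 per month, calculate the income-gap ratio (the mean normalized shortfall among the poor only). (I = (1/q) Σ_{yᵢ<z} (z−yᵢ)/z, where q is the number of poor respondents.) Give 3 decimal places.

0.750

Poor units: 23×£150, 28×£255 (q = 51 of N = 101).
Relative gaps: 0.8193 (×23), 0.6928 (×28); sum = 38.240964.
I averages over the q = 51 poor units only: 38.240964 / 51 = 0.750.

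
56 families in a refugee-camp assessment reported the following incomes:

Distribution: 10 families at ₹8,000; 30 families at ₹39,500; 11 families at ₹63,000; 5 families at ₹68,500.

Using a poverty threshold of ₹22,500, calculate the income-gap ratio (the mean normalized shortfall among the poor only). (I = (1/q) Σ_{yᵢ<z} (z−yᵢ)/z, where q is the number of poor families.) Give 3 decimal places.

Below z: 10×₹8,000 (q = 10 of N = 56).
Shortfall ratios (z−y)/z: 0.6444 (×10); sum = 6.444444.
The income-gap ratio divides by q (the poor only): 6.444444 / 10 = 0.644.

0.644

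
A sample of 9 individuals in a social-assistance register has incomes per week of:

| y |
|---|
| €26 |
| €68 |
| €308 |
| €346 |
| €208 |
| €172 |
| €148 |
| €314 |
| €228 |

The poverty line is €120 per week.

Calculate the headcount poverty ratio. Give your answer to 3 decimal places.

0.222

2 of the 9 individuals have income below €120.
H = 2/9 = 0.222.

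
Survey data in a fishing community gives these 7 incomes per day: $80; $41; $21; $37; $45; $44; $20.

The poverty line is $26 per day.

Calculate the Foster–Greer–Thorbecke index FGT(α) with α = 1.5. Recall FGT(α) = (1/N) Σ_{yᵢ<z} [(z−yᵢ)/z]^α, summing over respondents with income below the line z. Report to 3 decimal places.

0.028

Below z: $20, $21 (q = 2 of N = 7).
Shortfall ratios: (26−20)/26 = 0.2308; (26−21)/26 = 0.1923.
Raised to α = 1.5: 0.11086; 0.08433.
Sum = 0.195190; FGT(1.5) = 0.195190 / 7 = 0.028.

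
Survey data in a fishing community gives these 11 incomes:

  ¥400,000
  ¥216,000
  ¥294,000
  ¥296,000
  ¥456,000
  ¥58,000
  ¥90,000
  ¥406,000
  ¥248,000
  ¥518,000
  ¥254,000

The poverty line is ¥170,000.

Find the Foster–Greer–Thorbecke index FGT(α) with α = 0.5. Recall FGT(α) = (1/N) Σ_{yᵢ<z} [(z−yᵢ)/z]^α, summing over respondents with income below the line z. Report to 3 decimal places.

Poor units: ¥58,000, ¥90,000 (q = 2 of N = 11).
Normalized shortfalls: (170000−58000)/170000 = 0.6588; (170000−90000)/170000 = 0.4706.
Raised to α = 0.5: 0.81168; 0.68599.
Sum = 1.497674; FGT(0.5) = 1.497674 / 11 = 0.136.

0.136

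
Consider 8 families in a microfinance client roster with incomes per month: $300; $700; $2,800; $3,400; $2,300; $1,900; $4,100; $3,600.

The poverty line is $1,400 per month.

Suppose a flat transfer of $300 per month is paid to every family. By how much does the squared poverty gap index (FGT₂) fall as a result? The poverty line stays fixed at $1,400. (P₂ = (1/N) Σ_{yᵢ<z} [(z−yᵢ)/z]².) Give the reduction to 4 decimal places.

0.0574

Before: below the line — $300, $700; squared poverty gap index (FGT₂) = 0.108418.
After the $300 transfer: below the line — $600, $1,000; squared poverty gap index (FGT₂) = 0.051020.
Reduction = 0.108418 − 0.051020 = 0.0574.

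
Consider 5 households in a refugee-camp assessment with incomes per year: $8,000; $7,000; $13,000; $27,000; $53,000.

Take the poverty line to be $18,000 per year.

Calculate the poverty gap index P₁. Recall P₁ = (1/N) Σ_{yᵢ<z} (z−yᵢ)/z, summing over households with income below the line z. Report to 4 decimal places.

0.2889

Incomes under z: $7,000, $8,000, $13,000 (q = 3 of N = 5).
Gap ratios (z−y)/z: (18000−7000)/18000 = 0.6111; (18000−8000)/18000 = 0.5556; (18000−13000)/18000 = 0.2778.
Σ = 1.444444. Dividing by the full population N = 5 gives P₁ = 0.2889.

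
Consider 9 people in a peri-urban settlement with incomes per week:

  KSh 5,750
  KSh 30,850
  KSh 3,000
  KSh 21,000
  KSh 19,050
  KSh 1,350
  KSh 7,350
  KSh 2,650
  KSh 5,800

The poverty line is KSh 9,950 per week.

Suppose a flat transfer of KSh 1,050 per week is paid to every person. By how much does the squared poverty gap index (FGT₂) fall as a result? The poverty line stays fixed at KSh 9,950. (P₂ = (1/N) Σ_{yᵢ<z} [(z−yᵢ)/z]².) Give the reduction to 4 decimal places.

Before: below the line — KSh 1,350, KSh 2,650, KSh 3,000, KSh 5,750, KSh 5,800, KSh 7,350; squared poverty gap index (FGT₂) = 0.243737.
After the KSh 1,050 transfer: below the line — KSh 2,400, KSh 3,700, KSh 4,050, KSh 6,800, KSh 6,850, KSh 8,400; squared poverty gap index (FGT₂) = 0.171500.
Reduction = 0.243737 − 0.171500 = 0.0722.

0.0722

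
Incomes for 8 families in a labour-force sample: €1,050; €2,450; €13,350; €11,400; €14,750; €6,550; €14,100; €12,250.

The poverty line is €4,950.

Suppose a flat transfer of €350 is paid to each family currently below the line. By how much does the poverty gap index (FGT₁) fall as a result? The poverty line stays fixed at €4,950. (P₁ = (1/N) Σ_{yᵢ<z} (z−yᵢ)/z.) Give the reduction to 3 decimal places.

0.018

Before: below the line — €1,050, €2,450; poverty gap index (FGT₁) = 0.16162.
After the €350 transfer: below the line — €1,400, €2,800; poverty gap index (FGT₁) = 0.14394.
Reduction = 0.16162 − 0.14394 = 0.018.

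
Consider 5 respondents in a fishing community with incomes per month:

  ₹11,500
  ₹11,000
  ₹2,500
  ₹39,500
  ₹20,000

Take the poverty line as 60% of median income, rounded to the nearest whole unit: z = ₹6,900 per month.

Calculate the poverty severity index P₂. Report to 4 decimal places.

0.0813

Below the line: ₹2,500 (q = 1 of N = 5).
Relative gaps: (6900−2500)/6900 = 0.6377.
Squared: 0.4066.
Sum = 0.406637; P₂ = 0.406637 / 5 = 0.0813.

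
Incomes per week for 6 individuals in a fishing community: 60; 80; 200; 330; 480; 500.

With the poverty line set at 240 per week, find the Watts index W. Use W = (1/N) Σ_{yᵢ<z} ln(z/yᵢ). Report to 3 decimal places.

0.445

Incomes under z: 60, 80, 200 (q = 3 of N = 6).
ln(z/y) terms: ln(240/60) = 1.3863; ln(240/80) = 1.0986; ln(240/200) = 0.1823.
W = 2.667228 / 6 = 0.445.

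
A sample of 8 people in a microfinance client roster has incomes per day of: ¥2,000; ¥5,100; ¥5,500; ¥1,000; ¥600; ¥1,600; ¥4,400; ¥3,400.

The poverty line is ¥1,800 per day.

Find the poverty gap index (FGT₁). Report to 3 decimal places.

0.153

Below z: ¥600, ¥1,000, ¥1,600 (q = 3 of N = 8).
Relative gaps: (1800−600)/1800 = 0.6667; (1800−1000)/1800 = 0.4444; (1800−1600)/1800 = 0.1111.
Sum of shortfalls = 1.222222; P₁ averages over all N: 1.222222 / 8 = 0.153.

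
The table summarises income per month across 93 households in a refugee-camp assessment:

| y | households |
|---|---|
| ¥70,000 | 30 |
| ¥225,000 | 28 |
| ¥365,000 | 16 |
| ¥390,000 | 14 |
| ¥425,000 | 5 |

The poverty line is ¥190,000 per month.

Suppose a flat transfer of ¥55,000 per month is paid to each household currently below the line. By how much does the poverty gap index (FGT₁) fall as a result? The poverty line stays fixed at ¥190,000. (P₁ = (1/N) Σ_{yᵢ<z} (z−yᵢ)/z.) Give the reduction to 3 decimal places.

Before: below the line — 30×¥70,000; poverty gap index (FGT₁) = 0.20374.
After the ¥55,000 transfer: below the line — 30×¥125,000; poverty gap index (FGT₁) = 0.11036.
Reduction = 0.20374 − 0.11036 = 0.093.

0.093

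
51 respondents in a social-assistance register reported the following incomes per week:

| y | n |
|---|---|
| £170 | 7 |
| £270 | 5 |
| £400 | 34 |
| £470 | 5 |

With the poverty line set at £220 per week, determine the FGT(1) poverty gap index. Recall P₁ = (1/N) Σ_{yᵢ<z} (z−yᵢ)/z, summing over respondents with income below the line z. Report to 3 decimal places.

0.031

Incomes under z: 7×£170 (q = 7 of N = 51).
Shortfall ratios: (220−170)/220 = 0.2273 (×7).
Σ = 1.590909. Dividing by the full population N = 51 gives P₁ = 0.031.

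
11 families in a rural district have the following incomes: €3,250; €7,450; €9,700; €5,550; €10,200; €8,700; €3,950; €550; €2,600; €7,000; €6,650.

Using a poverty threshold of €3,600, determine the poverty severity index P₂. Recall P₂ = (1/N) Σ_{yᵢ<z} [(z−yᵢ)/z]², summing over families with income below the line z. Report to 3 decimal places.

Incomes under z: €550, €2,600, €3,250 (q = 3 of N = 11).
Normalized shortfalls: (3600−550)/3600 = 0.8472; (3600−2600)/3600 = 0.2778; (3600−3250)/3600 = 0.0972.
Squared: 0.7178; 0.0772; 0.0095.
Sum = 0.804398; P₂ = 0.804398 / 11 = 0.073.

0.073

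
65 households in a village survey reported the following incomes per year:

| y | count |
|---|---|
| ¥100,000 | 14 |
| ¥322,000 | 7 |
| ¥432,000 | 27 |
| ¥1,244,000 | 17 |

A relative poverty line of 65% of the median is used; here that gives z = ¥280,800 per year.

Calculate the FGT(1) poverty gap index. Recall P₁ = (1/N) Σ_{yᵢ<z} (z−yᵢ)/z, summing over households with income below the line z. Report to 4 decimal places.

0.1387

Poor units: 14×¥100,000 (q = 14 of N = 65).
Shortfall ratios: (280800−100000)/280800 = 0.6439 (×14).
Σ = 9.014245. Dividing by the full population N = 65 gives P₁ = 0.1387.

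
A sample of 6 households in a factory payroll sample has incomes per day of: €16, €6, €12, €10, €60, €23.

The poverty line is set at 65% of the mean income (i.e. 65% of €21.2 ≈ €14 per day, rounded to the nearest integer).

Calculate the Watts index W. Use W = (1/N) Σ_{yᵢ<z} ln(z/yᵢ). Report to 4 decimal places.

Below z: €6, €10, €12 (q = 3 of N = 6).
Log shortfalls: ln(14/6) = 0.8473; ln(14/10) = 0.3365; ln(14/12) = 0.1542.
W = 1.337921 / 6 = 0.2230.

0.2230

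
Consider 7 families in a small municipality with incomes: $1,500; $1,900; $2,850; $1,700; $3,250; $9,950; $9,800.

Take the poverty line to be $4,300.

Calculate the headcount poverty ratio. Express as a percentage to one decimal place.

71.4%

5 of the 7 families have income below $4,300.
H = 5/7 = 71.4%.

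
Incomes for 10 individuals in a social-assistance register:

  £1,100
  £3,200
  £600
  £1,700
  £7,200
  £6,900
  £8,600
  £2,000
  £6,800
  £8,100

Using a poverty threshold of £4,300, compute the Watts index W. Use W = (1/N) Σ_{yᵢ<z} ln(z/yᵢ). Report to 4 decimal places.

0.5322

Poor units: £600, £1,100, £1,700, £2,000, £3,200 (q = 5 of N = 10).
ln(z/y) terms: ln(4300/600) = 1.9694; ln(4300/1100) = 1.3633; ln(4300/1700) = 0.9280; ln(4300/2000) = 0.7655; ln(4300/3200) = 0.2955.
W = 5.321664 / 10 = 0.5322.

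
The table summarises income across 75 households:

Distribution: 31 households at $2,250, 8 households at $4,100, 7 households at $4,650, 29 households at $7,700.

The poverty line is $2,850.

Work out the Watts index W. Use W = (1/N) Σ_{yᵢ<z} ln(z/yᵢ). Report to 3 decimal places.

Below the line: 31×$2,250 (q = 31 of N = 75).
Log shortfalls: ln(2850/2250) = 0.2364 (×31).
W = 7.328052 / 75 = 0.098.

0.098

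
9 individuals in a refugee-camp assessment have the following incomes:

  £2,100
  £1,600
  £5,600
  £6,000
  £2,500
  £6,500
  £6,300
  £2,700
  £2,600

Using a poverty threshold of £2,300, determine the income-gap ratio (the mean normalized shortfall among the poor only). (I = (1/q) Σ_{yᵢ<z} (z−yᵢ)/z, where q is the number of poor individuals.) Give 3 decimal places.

0.196

Poor units: £1,600, £2,100 (q = 2 of N = 9).
Relative gaps: 0.3043, 0.0870; sum = 0.391304.
I averages over the q = 2 poor units only: 0.391304 / 2 = 0.196.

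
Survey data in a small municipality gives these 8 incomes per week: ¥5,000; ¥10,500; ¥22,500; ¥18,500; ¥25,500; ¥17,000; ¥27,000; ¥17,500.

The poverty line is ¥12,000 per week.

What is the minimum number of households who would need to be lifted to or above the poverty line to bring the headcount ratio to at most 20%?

1

2 of the 8 households are poor, so H = 2/8 = 0.250.
A headcount ratio of at most 20% allows at most ⌊0.20 × 8⌋ = 1 poor households.
So at least 2 − 1 = 1 must be lifted.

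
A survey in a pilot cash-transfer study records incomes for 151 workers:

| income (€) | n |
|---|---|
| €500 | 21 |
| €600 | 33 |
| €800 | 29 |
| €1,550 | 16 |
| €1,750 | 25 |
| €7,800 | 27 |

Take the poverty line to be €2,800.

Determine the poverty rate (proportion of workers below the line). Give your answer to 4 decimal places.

124 of the 151 workers have income below €2,800.
H = 124/151 = 0.8212.

0.8212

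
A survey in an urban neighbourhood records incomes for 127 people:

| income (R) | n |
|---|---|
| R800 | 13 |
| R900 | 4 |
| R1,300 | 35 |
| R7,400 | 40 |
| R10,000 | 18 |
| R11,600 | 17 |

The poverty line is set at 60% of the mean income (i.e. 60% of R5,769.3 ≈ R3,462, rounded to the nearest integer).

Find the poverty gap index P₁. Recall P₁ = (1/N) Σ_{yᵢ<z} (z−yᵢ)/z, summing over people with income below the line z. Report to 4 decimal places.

0.2741

Poor units: 13×R800, 4×R900, 35×R1,300 (q = 52 of N = 127).
Shortfall ratios: (3462−800)/3462 = 0.7689 (×13); (3462−900)/3462 = 0.7400 (×4); (3462−1300)/3462 = 0.6245 (×35).
Sum of shortfalls = 34.813403; P₁ averages over all N: 34.813403 / 127 = 0.2741.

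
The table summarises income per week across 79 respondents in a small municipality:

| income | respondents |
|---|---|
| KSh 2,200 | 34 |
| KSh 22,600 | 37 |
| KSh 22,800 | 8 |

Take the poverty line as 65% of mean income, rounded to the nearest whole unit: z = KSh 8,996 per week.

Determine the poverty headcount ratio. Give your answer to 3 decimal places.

34 of the 79 respondents have income below KSh 8,996.
H = 34/79 = 0.430.

0.430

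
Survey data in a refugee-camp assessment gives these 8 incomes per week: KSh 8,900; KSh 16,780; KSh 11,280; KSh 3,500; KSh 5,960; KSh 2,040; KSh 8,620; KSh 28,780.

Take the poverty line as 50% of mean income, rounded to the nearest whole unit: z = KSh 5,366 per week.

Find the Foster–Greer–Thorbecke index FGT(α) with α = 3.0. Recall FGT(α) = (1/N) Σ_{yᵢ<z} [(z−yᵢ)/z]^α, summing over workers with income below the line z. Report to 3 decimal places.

Below z: KSh 2,040, KSh 3,500 (q = 2 of N = 8).
Relative gaps: (5366−2040)/5366 = 0.6198; (5366−3500)/5366 = 0.3477.
Raised to α = 3.0: 0.23813; 0.04205.
Sum = 0.280182; FGT(3.0) = 0.280182 / 8 = 0.035.

0.035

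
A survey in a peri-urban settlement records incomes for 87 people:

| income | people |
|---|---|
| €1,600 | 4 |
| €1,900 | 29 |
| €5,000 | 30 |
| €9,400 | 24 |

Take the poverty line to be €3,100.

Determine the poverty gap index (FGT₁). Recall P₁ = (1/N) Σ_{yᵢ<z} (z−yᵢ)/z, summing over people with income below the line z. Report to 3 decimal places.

0.151

Poor units: 4×€1,600, 29×€1,900 (q = 33 of N = 87).
Normalized shortfalls: (3100−1600)/3100 = 0.4839 (×4); (3100−1900)/3100 = 0.3871 (×29).
Σ = 13.161290. Dividing by the full population N = 87 gives P₁ = 0.151.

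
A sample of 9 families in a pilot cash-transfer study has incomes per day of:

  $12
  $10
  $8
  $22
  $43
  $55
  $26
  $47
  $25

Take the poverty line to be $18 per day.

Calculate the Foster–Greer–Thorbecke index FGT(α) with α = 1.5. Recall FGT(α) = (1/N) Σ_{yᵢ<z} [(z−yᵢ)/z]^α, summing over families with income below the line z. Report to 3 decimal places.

Below the line: $8, $10, $12 (q = 3 of N = 9).
Normalized shortfalls: (18−8)/18 = 0.5556; (18−10)/18 = 0.4444; (18−12)/18 = 0.3333.
Raised to α = 1.5: 0.41409; 0.29630; 0.19245.
Sum = 0.902833; FGT(1.5) = 0.902833 / 9 = 0.100.

0.100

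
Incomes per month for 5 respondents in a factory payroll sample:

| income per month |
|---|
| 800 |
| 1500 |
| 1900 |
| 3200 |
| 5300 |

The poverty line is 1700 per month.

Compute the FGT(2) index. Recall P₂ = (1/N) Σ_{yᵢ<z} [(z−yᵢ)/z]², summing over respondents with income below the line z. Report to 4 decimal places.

0.0588

Below z: 800, 1500 (q = 2 of N = 5).
Normalized shortfalls: (1700−800)/1700 = 0.5294; (1700−1500)/1700 = 0.1176.
Squared: 0.2803; 0.0138.
Sum = 0.294118; P₂ = 0.294118 / 5 = 0.0588.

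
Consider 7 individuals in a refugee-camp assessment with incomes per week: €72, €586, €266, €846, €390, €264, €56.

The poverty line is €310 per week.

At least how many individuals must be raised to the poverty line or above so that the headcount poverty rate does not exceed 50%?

Currently q = 4 of N = 7 are below the line (H = 0.571).
A headcount ratio of at most 50% allows at most ⌊0.50 × 7⌋ = 3 poor individuals.
So at least 4 − 3 = 1 must be lifted.

1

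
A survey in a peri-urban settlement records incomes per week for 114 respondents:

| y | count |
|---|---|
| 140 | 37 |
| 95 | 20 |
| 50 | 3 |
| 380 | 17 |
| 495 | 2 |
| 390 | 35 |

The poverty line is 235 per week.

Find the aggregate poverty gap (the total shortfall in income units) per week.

Below z: 3×50, 20×95, 37×140 (q = 60 of N = 114).
Individual gaps: 3×(235−50) = 555; 20×(235−95) = 2800; 37×(235−140) = 3515.
Aggregate gap = 6870.

6870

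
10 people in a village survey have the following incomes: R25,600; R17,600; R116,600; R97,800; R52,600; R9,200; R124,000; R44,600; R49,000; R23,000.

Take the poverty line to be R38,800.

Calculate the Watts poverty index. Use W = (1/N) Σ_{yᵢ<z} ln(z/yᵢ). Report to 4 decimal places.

Below the line: R9,200, R17,600, R23,000, R25,600 (q = 4 of N = 10).
ln(z/y) terms: ln(38800/9200) = 1.4392; ln(38800/17600) = 0.7905; ln(38800/23000) = 0.5229; ln(38800/25600) = 0.4158.
W = 3.168492 / 10 = 0.3168.

0.3168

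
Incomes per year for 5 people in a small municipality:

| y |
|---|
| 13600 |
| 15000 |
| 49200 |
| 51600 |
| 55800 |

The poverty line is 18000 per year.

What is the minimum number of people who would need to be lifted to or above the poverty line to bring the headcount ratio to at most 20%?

1

Currently q = 2 of N = 5 are below the line (H = 0.400).
A headcount ratio of at most 20% allows at most ⌊0.20 × 5⌋ = 1 poor people.
So at least 2 − 1 = 1 must be lifted.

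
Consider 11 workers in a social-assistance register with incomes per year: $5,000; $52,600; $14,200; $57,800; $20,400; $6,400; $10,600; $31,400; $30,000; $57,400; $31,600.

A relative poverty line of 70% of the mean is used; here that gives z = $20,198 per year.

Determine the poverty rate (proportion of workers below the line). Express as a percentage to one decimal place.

4 of the 11 workers have income below $20,198.
H = 4/11 = 36.4%.

36.4%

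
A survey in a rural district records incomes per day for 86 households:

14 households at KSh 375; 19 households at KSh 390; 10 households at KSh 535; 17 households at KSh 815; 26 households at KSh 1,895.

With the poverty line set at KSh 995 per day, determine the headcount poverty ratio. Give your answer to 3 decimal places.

60 of the 86 households have income below KSh 995.
H = 60/86 = 0.698.

0.698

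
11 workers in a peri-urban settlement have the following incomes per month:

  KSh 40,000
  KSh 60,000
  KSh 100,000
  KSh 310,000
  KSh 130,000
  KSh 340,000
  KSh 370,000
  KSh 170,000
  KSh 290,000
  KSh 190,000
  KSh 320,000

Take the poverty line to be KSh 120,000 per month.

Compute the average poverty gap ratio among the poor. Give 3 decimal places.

Poor units: KSh 40,000, KSh 60,000, KSh 100,000 (q = 3 of N = 11).
Shortfall ratios (z−y)/z: 0.6667, 0.5000, 0.1667; sum = 1.333333.
The income-gap ratio divides by q (the poor only): 1.333333 / 3 = 0.444.

0.444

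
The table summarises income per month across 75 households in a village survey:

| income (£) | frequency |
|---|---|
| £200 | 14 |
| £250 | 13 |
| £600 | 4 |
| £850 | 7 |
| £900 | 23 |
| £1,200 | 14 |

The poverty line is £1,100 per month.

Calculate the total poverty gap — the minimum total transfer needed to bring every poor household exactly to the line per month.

£32,000

Poor units: 14×£200, 13×£250, 4×£600, 7×£850, 23×£900 (q = 61 of N = 75).
Individual gaps: 14×(1100−200) = 12600; 13×(1100−250) = 11050; 4×(1100−600) = 2000; 7×(1100−850) = 1750; 23×(1100−900) = 4600.
Aggregate gap = £32,000.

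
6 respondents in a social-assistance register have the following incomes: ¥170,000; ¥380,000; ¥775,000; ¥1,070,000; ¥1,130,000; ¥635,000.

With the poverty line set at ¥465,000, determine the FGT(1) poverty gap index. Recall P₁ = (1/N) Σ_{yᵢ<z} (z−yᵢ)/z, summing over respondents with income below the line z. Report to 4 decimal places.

Below the line: ¥170,000, ¥380,000 (q = 2 of N = 6).
Normalized shortfalls: (465000−170000)/465000 = 0.6344; (465000−380000)/465000 = 0.1828.
Sum of shortfalls = 0.817204; P₁ averages over all N: 0.817204 / 6 = 0.1362.

0.1362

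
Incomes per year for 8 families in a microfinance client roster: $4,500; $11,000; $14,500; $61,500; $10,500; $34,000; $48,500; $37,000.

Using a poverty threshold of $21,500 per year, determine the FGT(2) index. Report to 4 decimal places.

0.1539

Poor units: $4,500, $10,500, $11,000, $14,500 (q = 4 of N = 8).
Relative gaps: (21500−4500)/21500 = 0.7907; (21500−10500)/21500 = 0.5116; (21500−11000)/21500 = 0.4884; (21500−14500)/21500 = 0.3256.
Squared: 0.6252; 0.2618; 0.2385; 0.1060.
Sum = 1.231476; P₂ = 1.231476 / 8 = 0.1539.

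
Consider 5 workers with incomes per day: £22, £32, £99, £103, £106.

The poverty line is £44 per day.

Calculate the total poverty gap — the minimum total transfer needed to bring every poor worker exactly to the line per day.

£34

Incomes under z: £22, £32 (q = 2 of N = 5).
Individual gaps: 44−22 = 22; 44−32 = 12.
Aggregate gap = £34.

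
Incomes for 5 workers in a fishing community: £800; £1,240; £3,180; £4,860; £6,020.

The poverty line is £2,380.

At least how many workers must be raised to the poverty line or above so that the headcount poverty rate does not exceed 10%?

2 of the 5 workers are poor, so H = 2/5 = 0.400.
A headcount ratio of at most 10% allows at most ⌊0.10 × 5⌋ = 0 poor workers.
So at least 2 − 0 = 2 must be lifted.

2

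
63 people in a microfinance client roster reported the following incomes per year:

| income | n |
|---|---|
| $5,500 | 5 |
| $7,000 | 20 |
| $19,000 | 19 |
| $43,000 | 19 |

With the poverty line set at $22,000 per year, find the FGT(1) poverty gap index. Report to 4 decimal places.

0.3171

Below the line: 5×$5,500, 20×$7,000, 19×$19,000 (q = 44 of N = 63).
Normalized shortfalls: (22000−5500)/22000 = 0.7500 (×5); (22000−7000)/22000 = 0.6818 (×20); (22000−19000)/22000 = 0.1364 (×19).
Sum of shortfalls = 19.977273; P₁ averages over all N: 19.977273 / 63 = 0.3171.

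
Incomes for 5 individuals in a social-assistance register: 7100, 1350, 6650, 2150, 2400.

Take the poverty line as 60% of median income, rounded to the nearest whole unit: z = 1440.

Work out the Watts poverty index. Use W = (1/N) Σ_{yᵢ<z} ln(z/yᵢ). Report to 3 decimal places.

0.013

Poor units: 1350 (q = 1 of N = 5).
Log shortfalls: ln(1440/1350) = 0.0645.
W = 0.064539 / 5 = 0.013.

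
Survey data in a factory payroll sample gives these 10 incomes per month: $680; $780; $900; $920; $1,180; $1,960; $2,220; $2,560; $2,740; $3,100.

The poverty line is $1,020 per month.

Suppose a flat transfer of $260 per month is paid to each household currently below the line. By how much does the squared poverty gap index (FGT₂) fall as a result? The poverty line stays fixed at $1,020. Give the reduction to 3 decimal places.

0.018

Before: below the line — $680, $780, $900, $920; squared poverty gap index (FGT₂) = 0.01899.
After the $260 transfer: below the line — $940; squared poverty gap index (FGT₂) = 0.00062.
Reduction = 0.01899 − 0.00062 = 0.018.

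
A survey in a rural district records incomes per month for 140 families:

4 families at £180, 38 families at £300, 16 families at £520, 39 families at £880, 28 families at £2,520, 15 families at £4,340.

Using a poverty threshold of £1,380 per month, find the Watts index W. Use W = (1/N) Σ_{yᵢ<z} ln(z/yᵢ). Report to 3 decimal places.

0.709

Incomes under z: 4×£180, 38×£300, 16×£520, 39×£880 (q = 97 of N = 140).
Log gaps: ln(1380/180) = 2.0369 (×4); ln(1380/300) = 1.5261 (×38); ln(1380/520) = 0.9760 (×16); ln(1380/880) = 0.4499 (×39).
W = 99.300585 / 140 = 0.709.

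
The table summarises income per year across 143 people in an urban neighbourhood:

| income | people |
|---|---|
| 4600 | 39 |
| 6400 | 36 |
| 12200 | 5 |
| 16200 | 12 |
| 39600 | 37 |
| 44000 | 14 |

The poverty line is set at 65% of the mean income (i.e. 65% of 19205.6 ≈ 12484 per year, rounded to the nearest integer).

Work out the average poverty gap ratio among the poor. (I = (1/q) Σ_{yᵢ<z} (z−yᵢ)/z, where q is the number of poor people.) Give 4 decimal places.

Poor units: 39×4600, 36×6400, 5×12200 (q = 80 of N = 143).
Relative gaps: 0.6315 (×39), 0.4873 (×36), 0.0227 (×5); sum = 42.287728.
I averages over the q = 80 poor units only: 42.287728 / 80 = 0.5286.

0.5286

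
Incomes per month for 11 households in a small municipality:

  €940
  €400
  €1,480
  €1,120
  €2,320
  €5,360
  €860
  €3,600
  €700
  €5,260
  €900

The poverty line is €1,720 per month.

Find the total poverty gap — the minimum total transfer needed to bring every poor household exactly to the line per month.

€5,640

Incomes under z: €400, €700, €860, €900, €940, €1,120, €1,480 (q = 7 of N = 11).
Individual gaps: 1720−400 = 1320; 1720−700 = 1020; 1720−860 = 860; 1720−900 = 820; 1720−940 = 780; 1720−1120 = 600; 1720−1480 = 240.
Aggregate gap = €5,640.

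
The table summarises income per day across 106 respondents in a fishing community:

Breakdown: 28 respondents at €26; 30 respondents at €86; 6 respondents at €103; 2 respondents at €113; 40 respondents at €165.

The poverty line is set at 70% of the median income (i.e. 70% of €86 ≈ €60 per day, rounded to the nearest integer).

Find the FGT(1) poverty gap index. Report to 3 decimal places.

Poor units: 28×€26 (q = 28 of N = 106).
Gap ratios (z−y)/z: (60−26)/60 = 0.5667 (×28).
Σ = 15.866667. Dividing by the full population N = 106 gives P₁ = 0.150.

0.150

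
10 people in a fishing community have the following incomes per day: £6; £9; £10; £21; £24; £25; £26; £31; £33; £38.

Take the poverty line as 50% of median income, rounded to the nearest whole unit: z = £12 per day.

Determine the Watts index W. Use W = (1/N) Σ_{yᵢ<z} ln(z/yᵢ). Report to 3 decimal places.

0.116

Below z: £6, £9, £10 (q = 3 of N = 10).
Log gaps: ln(12/6) = 0.6931; ln(12/9) = 0.2877; ln(12/10) = 0.1823.
W = 1.163151 / 10 = 0.116.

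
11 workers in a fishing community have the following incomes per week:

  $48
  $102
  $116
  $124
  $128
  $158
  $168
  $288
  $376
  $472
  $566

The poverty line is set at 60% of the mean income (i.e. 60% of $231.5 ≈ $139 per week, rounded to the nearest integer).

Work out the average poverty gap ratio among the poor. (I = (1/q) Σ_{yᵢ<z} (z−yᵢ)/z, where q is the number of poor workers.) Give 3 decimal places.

Below z: $48, $102, $116, $124, $128 (q = 5 of N = 11).
Shortfall ratios (z−y)/z: 0.6547, 0.2662, 0.1655, 0.1079, 0.0791; sum = 1.273381.
I averages over the q = 5 poor units only: 1.273381 / 5 = 0.255.

0.255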